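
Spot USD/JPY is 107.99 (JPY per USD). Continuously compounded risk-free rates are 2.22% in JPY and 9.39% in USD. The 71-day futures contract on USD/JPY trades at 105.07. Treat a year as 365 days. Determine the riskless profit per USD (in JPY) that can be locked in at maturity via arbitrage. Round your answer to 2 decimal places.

Fair futures: F* = S·e^(carry·T), with carry = (r_JPY − r_USD) = 0.0222 − 0.0939 = -0.0717
F* = 107.99 · e^(-0.0717 × 71/365) = 107.99 · e^-0.013947 = 107.99 × 0.986150 = 106.4943
Market 105.07 < fair 106.4943: forward underpriced → reverse cash-and-carry (short spot, go long the forward).
At maturity, profit = |F_mkt − F*| = |105.07 − 106.4943| = 1.42 per USD (in JPY)

1.42 per USD (in JPY)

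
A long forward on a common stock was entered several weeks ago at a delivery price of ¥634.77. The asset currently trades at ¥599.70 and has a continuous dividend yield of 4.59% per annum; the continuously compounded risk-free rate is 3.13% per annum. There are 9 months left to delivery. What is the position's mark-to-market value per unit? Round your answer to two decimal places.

Current fair forward for the remaining 9 months: F = S·e^((r − q)·T), (r − q) = 0.0313 − 0.0459 = -0.0146
F = 599.70 · e^(-0.0146 × 9/12) = 599.70 × 0.989110 = 593.1693
Value of long forward = (F − K)·e^(−rT) = (593.1693 − 634.77) · e^(−0.0313·9/12)
= -41.6007 × 0.976798 = -40.64

-¥40.64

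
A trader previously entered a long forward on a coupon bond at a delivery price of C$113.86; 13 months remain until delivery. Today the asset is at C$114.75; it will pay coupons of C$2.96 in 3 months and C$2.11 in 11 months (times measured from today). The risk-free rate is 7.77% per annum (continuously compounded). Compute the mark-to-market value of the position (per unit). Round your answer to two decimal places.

C$5.21

PV(remaining coupons) I = 2.96·e^(−0.0777·3/12) + 2.11·e^(−0.0777·11/12) = 4.8680
Current forward F = (S − I)·e^(rT) = (114.75 − 4.8680)·e^(0.0777·13/12) = 109.8820 × 1.087819 = 119.5317
Value (long) = (F − K)·e^(−rT) = (119.5317 − 113.86) × 0.919270 = 5.2138
Value = C$5.21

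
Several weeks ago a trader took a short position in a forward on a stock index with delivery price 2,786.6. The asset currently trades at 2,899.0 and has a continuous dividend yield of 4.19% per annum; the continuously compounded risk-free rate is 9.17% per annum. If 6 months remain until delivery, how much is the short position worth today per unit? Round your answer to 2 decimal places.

-177.18

Current fair forward for the remaining 6 months: F = S·e^((r − q)·T), (r − q) = 0.0917 − 0.0419 = 0.0498
F = 2899.0 · e^(0.0498 × 6/12) = 2899.0 × 1.02521259 = 2972.0913
Value of long forward = (F − K)·e^(−rT) = (2972.0913 − 2786.6) · e^(−0.0917·6/12)
= 185.4913 × 0.95518523 = 177.18
Short position value = −(long value) = -177.18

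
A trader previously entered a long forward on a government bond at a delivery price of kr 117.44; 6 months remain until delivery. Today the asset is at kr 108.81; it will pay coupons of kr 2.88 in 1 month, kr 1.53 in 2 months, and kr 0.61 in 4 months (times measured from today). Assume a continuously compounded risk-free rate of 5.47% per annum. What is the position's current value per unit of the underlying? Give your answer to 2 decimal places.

PV(remaining coupons) I = 2.88·e^(−0.0547·1/12) + 1.53·e^(−0.0547·2/12) + 0.61·e^(−0.0547·4/12) = 4.9820
Current forward F = (S − I)·e^(rT) = (108.81 − 4.9820)·e^(0.0547·6/12) = 103.8280 × 1.027727 = 106.7068
Value (long) = (F − K)·e^(−rT) = (106.7068 − 117.44) × 0.973021 = -10.4436
Value = -kr 10.44

-kr 10.44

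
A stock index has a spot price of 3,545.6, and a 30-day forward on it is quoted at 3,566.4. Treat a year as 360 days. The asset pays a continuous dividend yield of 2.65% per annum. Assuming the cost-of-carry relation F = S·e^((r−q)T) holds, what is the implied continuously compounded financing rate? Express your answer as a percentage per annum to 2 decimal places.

From F = S·e^((r−q)T): (r − q) = ln(F/S)/T
ln(3566.4/3545.6) = ln(1.005866) = 0.005849
(r − q) = 0.005849 / (30/360) = 0.070188
r = ln(F/S)/T + q = 0.070188 + 0.0265 = 0.096688
r = 9.67%

9.67%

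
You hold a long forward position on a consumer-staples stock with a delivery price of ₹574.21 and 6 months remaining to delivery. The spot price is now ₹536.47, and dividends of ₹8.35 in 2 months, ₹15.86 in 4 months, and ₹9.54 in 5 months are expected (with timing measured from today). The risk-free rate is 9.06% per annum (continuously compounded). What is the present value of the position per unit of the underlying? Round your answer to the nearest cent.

PV(remaining dividends) I = 8.35·e^(−0.0906·2/12) + 15.86·e^(−0.0906·4/12) + 9.54·e^(−0.0906·5/12) = 32.7996
Current forward F = (S − I)·e^(rT) = (536.47 − 32.7996)·e^(0.0906·6/12) = 503.6704 × 1.046342 = 527.0115
Value (long) = (F − K)·e^(−rT) = (527.0115 − 574.21) × 0.955711 = -45.1081
Value = -₹45.11

-₹45.11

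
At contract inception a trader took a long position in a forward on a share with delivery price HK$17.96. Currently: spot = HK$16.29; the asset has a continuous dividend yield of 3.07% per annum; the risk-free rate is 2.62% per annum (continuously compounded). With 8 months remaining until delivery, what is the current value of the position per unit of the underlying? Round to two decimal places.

-HK$1.69

Current fair forward for the remaining 8 months: F = S·e^((r − q)·T), (r − q) = 0.0262 − 0.0307 = -0.0045
F = 16.29 · e^(-0.0045 × 8/12) = 16.29 × 0.997004 = 16.2412
Value of long forward = (F − K)·e^(−rT) = (16.2412 − 17.96) · e^(−0.0262·8/12)
= -1.7188 × 0.982685 = -1.69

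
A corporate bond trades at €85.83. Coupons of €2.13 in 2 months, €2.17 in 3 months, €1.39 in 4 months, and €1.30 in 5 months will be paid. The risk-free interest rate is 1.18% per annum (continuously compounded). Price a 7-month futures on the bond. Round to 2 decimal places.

PV(coupons) I = 2.13·e^(−0.0118·2/12) + 2.17·e^(−0.0118·3/12) + 1.39·e^(−0.0118·4/12) + 1.30·e^(−0.0118·5/12)
I = 2.1258 + 2.1636 + 1.3845 + 1.2936 = 6.9675
F = (S − I)·e^(rT) = (85.83 − 6.9675) · e^(0.0118·7/12)
= 78.8625 · e^0.006883 = 78.8625 × 1.006907 = €79.41

€79.41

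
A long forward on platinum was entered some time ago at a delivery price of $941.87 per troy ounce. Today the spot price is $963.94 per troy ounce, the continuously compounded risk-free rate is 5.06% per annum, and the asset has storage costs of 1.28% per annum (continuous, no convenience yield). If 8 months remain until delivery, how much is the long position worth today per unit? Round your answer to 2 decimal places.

Current fair forward for the remaining 8 months: F = S·e^((r + u)·T), (r + u) = 0.0506 + 0.0128 = 0.0634
F = 963.94 · e^(0.0634 × 8/12) = 963.94 × 1.043173 = 1005.5562
Value of long forward = (F − K)·e^(−rT) = (1005.5562 − 941.87) · e^(−0.0506·8/12)
= 63.6862 × 0.966829 = 61.57

$61.57 per troy ounce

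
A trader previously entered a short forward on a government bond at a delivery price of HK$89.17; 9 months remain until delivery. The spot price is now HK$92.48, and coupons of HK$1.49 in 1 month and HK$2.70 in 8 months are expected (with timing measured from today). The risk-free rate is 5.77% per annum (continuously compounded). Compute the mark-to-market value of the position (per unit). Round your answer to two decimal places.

-HK$3.01

PV(remaining coupons) I = 1.49·e^(−0.0577·1/12) + 2.70·e^(−0.0577·8/12) = 4.0810
Current forward F = (S − I)·e^(rT) = (92.48 − 4.0810)·e^(0.0577·9/12) = 88.3990 × 1.044225 = 92.3084
Value (long) = (F − K)·e^(−rT) = (92.3084 − 89.17) × 0.957648 = 3.0055
Short position value = −(long value) = -HK$3.01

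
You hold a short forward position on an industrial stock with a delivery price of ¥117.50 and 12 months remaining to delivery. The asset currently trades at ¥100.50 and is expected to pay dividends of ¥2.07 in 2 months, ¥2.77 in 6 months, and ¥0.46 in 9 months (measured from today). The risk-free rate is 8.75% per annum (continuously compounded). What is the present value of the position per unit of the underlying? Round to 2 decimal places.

¥12.28

PV(remaining dividends) I = 2.07·e^(−0.0875·2/12) + 2.77·e^(−0.0875·6/12) + 0.46·e^(−0.0875·9/12) = 5.1222
Current forward F = (S − I)·e^(rT) = (100.50 − 5.1222)·e^(0.0875·12/12) = 95.3778 × 1.091442 = 104.0993
Value (long) = (F − K)·e^(−rT) = (104.0993 − 117.50) × 0.916219 = -12.2780
Short position value = −(long value) = ¥12.28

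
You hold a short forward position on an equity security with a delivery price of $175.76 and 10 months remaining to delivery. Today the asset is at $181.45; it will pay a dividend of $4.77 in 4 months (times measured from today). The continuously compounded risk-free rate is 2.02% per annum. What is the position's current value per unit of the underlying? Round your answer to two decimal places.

-$3.89

PV(remaining dividends) I = 4.77·e^(−0.0202·4/12) = 4.7380
Current forward F = (S − I)·e^(rT) = (181.45 − 4.7380)·e^(0.0202·10/12) = 176.7120 × 1.016976 = 179.7119
Value (long) = (F − K)·e^(−rT) = (179.7119 − 175.76) × 0.983308 = 3.8859
Short position value = −(long value) = -$3.89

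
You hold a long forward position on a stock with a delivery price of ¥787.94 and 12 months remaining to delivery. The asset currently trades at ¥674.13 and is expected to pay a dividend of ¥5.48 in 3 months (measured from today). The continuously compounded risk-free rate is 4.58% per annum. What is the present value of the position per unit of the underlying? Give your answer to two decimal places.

-¥83.95

PV(remaining dividends) I = 5.48·e^(−0.0458·3/12) = 5.4176
Current forward F = (S − I)·e^(rT) = (674.13 − 5.4176)·e^(0.0458·12/12) = 668.7124 × 1.046865 = 700.0516
Value (long) = (F − K)·e^(−rT) = (700.0516 − 787.94) × 0.955233 = -83.9539
Value = -¥83.95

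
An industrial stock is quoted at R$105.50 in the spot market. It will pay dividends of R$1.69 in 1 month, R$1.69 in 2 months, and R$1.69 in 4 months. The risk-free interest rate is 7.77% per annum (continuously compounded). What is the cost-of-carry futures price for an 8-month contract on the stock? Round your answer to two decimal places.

R$105.85

PV(dividends) I = 1.69·e^(−0.0777·1/12) + 1.69·e^(−0.0777·2/12) + 1.69·e^(−0.0777·4/12)
I = 1.6791 + 1.6683 + 1.6468 = 4.9942
F = (S − I)·e^(rT) = (105.50 − 4.9942) · e^(0.0777·8/12)
= 100.5058 · e^0.051800 = 100.5058 × 1.053165 = R$105.85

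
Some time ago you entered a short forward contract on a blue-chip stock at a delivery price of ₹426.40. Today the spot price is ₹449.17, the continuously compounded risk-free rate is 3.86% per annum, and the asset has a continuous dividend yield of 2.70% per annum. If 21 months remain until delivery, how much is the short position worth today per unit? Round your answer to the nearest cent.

Current fair forward for the remaining 21 months: F = S·e^((r − q)·T), (r − q) = 0.0386 − 0.0270 = 0.0116
F = 449.17 · e^(0.0116 × 21/12) = 449.17 × 1.020507 = 458.3811
Value of long forward = (F − K)·e^(−rT) = (458.3811 − 426.40) · e^(−0.0386·21/12)
= 31.9811 × 0.934681 = 29.89
Short position value = −(long value) = -₹29.89

-₹29.89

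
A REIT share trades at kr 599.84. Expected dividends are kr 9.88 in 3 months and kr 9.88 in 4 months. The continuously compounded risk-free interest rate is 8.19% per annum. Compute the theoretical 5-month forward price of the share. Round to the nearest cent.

PV(dividends) I = 9.88·e^(−0.0819·3/12) + 9.88·e^(−0.0819·4/12)
I = 9.6798 + 9.6139 = 19.2937
F = (S − I)·e^(rT) = (599.84 − 19.2937) · e^(0.0819·5/12)
= 580.5463 · e^0.034125 = 580.5463 × 1.034714 = kr 600.70

kr 600.70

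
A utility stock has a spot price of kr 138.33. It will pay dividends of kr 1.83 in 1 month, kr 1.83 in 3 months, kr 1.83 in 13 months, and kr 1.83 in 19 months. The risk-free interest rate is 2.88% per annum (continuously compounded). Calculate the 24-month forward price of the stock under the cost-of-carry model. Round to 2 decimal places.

PV(dividends) I = 1.83·e^(−0.0288·1/12) + 1.83·e^(−0.0288·3/12) + 1.83·e^(−0.0288·13/12) + 1.83·e^(−0.0288·19/12)
I = 1.8256 + 1.8169 + 1.7738 + 1.7484 = 7.1647
F = (S − I)·e^(rT) = (138.33 − 7.1647) · e^(0.0288·24/12)
= 131.1653 · e^0.057600 = 131.1653 × 1.059291 = kr 138.94

kr 138.94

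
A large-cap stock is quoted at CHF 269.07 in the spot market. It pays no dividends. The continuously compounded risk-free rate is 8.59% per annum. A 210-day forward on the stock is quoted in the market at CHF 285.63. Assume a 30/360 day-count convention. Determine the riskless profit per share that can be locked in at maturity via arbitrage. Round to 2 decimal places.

Fair forward: F* = S·e^(carry·T), with carry = r = 0.0859
F* = 269.07 · e^(0.0859 × 210/360) = 269.07 · e^0.050108 = 269.07 × 1.051385 = CHF 282.8962
Market CHF 285.63 > fair CHF 282.8962: forward overpriced → cash-and-carry (buy spot, short the forward).
At maturity, profit = |F_mkt − F*| = |285.63 − 282.8962| = CHF 2.73 per share

CHF 2.73 per share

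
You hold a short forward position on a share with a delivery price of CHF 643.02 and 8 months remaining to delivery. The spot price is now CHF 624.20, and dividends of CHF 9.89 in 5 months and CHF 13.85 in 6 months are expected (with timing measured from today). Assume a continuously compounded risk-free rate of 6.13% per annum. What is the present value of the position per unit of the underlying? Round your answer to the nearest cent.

PV(remaining dividends) I = 9.89·e^(−0.0613·5/12) + 13.85·e^(−0.0613·6/12) = 23.0725
Current forward F = (S − I)·e^(rT) = (624.20 − 23.0725)·e^(0.0613·8/12) = 601.1275 × 1.041713 = 626.2023
Value (long) = (F − K)·e^(−rT) = (626.2023 − 643.02) × 0.959957 = -16.1443
Short position value = −(long value) = CHF 16.14

CHF 16.14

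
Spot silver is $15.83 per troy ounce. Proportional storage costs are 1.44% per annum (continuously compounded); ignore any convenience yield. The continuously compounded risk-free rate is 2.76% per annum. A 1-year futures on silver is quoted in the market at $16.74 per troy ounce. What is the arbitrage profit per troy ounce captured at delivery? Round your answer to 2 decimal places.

Fair futures: F* = S·e^(carry·T), with carry = (r + u) = 0.0276 + 0.0144 = 0.0420
F* = 15.83 · e^(0.0420 × 1) = 15.83 · e^0.042000 = 15.83 × 1.042894 = $16.5090
Market $16.74 > fair $16.5090: forward overpriced → cash-and-carry (buy spot, short the forward).
At maturity, profit = |F_mkt − F*| = |16.74 − 16.5090| = $0.23 per troy ounce

$0.23 per troy ounce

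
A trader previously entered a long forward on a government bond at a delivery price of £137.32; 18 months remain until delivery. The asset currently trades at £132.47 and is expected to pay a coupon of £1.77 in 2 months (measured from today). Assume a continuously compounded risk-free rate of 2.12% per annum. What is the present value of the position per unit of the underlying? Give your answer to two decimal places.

PV(remaining coupons) I = 1.77·e^(−0.0212·2/12) = 1.7638
Current forward F = (S − I)·e^(rT) = (132.47 − 1.7638)·e^(0.0212·18/12) = 130.7062 × 1.032311 = 134.9294
Value (long) = (F − K)·e^(−rT) = (134.9294 − 137.32) × 0.968700 = -2.3158
Value = -£2.32

-£2.32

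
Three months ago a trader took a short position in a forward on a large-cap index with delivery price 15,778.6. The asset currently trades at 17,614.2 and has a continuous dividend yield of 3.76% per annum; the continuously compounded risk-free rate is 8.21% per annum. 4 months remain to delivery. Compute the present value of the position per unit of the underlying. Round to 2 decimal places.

-2042.17

Current fair forward for the remaining 4 months: F = S·e^((r − q)·T), (r − q) = 0.0821 − 0.0376 = 0.0445
F = 17614.2 · e^(0.0445 × 4/12) = 17614.2 × 1.01494389 = 17877.4247
Value of long forward = (F − K)·e^(−rT) = (17877.4247 − 15778.6) · e^(−0.0821·4/12)
= 2098.8247 × 0.97300441 = 2042.17
Short position value = −(long value) = -2042.17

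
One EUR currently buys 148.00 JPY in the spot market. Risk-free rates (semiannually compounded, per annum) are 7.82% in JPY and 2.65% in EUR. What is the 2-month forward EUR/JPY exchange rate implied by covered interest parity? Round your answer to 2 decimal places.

By covered interest parity, F = S · (1+r_JPY/2)^(2T) / (1+r_EUR/2)^(2T)
= 148.00 × 1.012867 / 1.004397 = 148.00 × 1.008433
F = 149.25 JPY per EUR

149.25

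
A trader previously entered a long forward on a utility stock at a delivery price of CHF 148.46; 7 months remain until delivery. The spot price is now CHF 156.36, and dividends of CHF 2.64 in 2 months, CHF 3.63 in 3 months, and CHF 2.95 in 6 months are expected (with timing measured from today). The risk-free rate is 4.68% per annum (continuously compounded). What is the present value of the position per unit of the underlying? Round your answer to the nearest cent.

CHF 2.81

PV(remaining dividends) I = 2.64·e^(−0.0468·2/12) + 3.63·e^(−0.0468·3/12) + 2.95·e^(−0.0468·6/12) = 9.0890
Current forward F = (S − I)·e^(rT) = (156.36 − 9.0890)·e^(0.0468·7/12) = 147.2710 × 1.027676 = 151.3469
Value (long) = (F − K)·e^(−rT) = (151.3469 − 148.46) × 0.973069 = 2.8092
Value = CHF 2.81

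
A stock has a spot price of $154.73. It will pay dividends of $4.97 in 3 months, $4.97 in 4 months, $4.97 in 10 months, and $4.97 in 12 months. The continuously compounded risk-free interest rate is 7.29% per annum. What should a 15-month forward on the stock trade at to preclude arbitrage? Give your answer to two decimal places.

$148.65

PV(dividends) I = 4.97·e^(−0.0729·3/12) + 4.97·e^(−0.0729·4/12) + 4.97·e^(−0.0729·10/12) + 4.97·e^(−0.0729·12/12)
I = 4.8802 + 4.8507 + 4.6771 + 4.6206 = 19.0286
F = (S − I)·e^(rT) = (154.73 − 19.0286) · e^(0.0729·15/12)
= 135.7014 · e^0.091125 = 135.7014 × 1.095406 = $148.65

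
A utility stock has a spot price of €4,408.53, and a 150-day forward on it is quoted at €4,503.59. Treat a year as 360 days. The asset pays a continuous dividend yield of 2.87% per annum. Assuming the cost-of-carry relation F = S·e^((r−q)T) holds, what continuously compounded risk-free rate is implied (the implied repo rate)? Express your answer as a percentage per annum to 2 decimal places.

From F = S·e^((r−q)T): (r − q) = ln(F/S)/T
ln(4503.59/4408.53) = ln(1.021563) = 0.021334
(r − q) = 0.021334 / (150/360) = 0.051202
r = ln(F/S)/T + q = 0.051202 + 0.0287 = 0.079902
r = 7.99%

7.99%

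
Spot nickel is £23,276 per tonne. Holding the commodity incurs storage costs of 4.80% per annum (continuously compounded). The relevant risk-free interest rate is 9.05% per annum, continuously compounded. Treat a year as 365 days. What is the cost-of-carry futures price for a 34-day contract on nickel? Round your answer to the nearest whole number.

Net carry = r + u − y = 0.0905 + 0.0480 − 0.0000 = 0.1385
F = S·e^((r+u−y)T) = 23276 · e^(0.1385 × 34/365) = 23276 · e^0.012901
= 23276 × 1.012985 = £23,578 per tonne

£23,578 per tonne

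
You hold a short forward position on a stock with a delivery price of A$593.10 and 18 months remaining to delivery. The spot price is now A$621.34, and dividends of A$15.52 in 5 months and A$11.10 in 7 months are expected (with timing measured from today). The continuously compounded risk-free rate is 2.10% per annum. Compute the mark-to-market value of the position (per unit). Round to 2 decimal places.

PV(remaining dividends) I = 15.52·e^(−0.0210·5/12) + 11.10·e^(−0.0210·7/12) = 26.3496
Current forward F = (S − I)·e^(rT) = (621.34 − 26.3496)·e^(0.0210·18/12) = 594.9904 × 1.032001 = 614.0307
Value (long) = (F − K)·e^(−rT) = (614.0307 − 593.10) × 0.968991 = 20.2817
Short position value = −(long value) = -A$20.28

-A$20.28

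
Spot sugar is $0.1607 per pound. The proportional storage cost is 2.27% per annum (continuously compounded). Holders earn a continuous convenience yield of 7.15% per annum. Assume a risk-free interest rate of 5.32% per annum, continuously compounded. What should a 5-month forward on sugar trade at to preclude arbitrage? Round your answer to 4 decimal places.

Net carry = r + u − y = 0.0532 + 0.0227 − 0.0715 = 0.0044
F = S·e^((r+u−y)T) = 0.1607 · e^(0.0044 × 5/12) = 0.1607 · e^0.001833
= 0.1607 × 1.001835 = $0.1610 per pound

$0.1610 per pound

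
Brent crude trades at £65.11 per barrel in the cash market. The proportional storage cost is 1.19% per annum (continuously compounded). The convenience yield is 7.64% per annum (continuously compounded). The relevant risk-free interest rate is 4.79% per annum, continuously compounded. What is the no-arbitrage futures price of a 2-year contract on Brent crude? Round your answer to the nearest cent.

Net carry = r + u − y = 0.0479 + 0.0119 − 0.0764 = -0.0166
F = S·e^((r+u−y)T) = 65.11 · e^(-0.0166 × 2) = 65.11 · e^-0.033200
= 65.11 × 0.967345 = £62.98 per barrel

£62.98 per barrel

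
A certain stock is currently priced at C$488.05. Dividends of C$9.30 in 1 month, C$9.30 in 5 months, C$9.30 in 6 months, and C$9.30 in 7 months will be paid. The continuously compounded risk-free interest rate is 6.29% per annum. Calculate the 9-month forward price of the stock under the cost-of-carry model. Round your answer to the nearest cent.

PV(dividends) I = 9.30·e^(−0.0629·1/12) + 9.30·e^(−0.0629·5/12) + 9.30·e^(−0.0629·6/12) + 9.30·e^(−0.0629·7/12)
I = 9.2514 + 9.0594 + 9.0121 + 8.9650 = 36.2879
F = (S − I)·e^(rT) = (488.05 − 36.2879) · e^(0.0629·9/12)
= 451.7621 · e^0.047175 = 451.7621 × 1.048305 = C$473.58

C$473.58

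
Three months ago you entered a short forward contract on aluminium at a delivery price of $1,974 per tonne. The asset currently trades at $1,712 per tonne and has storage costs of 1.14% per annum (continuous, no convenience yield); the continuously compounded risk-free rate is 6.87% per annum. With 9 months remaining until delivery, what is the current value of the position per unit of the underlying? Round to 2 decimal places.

Current fair forward for the remaining 9 months: F = S·e^((r + u)·T), (r + u) = 0.0687 + 0.0114 = 0.0801
F = 1712 · e^(0.0801 × 9/12) = 1712 × 1.06191619 = 1818.0005
Value of long forward = (F − K)·e^(−rT) = (1818.0005 − 1974) · e^(−0.0687·9/12)
= -155.9995 × 0.94977991 = -148.17
Short position value = −(long value) = $148.17

$148.17 per tonne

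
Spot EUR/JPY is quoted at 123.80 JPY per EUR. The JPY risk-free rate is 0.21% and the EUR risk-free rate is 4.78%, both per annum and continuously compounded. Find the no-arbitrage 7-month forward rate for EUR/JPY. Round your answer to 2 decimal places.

120.54

F = S·e^((r_JPY − r_EUR)T) = 123.80 · e^((0.0021 − 0.0478) × 7/12)
= 123.80 · e^-0.026658 = 123.80 × 0.973694
F = 120.54 JPY per EUR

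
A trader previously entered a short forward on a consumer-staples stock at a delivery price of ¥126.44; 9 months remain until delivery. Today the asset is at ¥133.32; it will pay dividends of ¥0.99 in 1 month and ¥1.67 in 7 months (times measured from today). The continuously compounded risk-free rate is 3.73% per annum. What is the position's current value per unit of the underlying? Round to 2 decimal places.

PV(remaining dividends) I = 0.99·e^(−0.0373·1/12) + 1.67·e^(−0.0373·7/12) = 2.6210
Current forward F = (S − I)·e^(rT) = (133.32 − 2.6210)·e^(0.0373·9/12) = 130.6990 × 1.028370 = 134.4069
Value (long) = (F − K)·e^(−rT) = (134.4069 − 126.44) × 0.972413 = 7.7471
Short position value = −(long value) = -¥7.75

-¥7.75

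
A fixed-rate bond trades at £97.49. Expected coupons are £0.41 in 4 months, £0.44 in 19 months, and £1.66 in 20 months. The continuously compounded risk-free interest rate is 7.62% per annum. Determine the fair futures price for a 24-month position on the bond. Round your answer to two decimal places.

£110.92

PV(coupons) I = 0.41·e^(−0.0762·4/12) + 0.44·e^(−0.0762·19/12) + 1.66·e^(−0.0762·20/12)
I = 0.3997 + 0.3900 + 1.4620 = 2.2517
F = (S − I)·e^(rT) = (97.49 − 2.2517) · e^(0.0762·24/12)
= 95.2383 · e^0.152400 = 95.2383 × 1.164626 = £110.92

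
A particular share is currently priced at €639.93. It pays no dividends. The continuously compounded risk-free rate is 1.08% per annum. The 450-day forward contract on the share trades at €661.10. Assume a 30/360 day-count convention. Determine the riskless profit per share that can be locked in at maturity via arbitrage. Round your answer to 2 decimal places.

€12.47 per share

Fair forward: F* = S·e^(carry·T), with carry = r = 0.0108
F* = 639.93 · e^(0.0108 × 450/360) = 639.93 · e^0.013500 = 639.93 × 1.013592 = €648.6279
Market €661.10 > fair €648.6279: forward overpriced → cash-and-carry (buy spot, short the forward).
At maturity, profit = |F_mkt − F*| = |661.10 − 648.6279| = €12.47 per share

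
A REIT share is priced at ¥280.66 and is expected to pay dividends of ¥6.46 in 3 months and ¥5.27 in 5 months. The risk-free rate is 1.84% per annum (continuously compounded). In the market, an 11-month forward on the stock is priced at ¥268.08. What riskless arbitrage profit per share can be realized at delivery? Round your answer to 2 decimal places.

¥5.50 per share

PV(dividends) I = 6.46·e^(−0.0184·3/12) + 5.27·e^(−0.0184·5/12) = 11.6601
Fair forward F* = (S − I)·e^(rT) = (280.66 − 11.6601)·e^0.016867 = 268.9999 × 1.017010 = 273.5756
Market ¥268.08 < fair 273.5756: forward underpriced → reverse cash-and-carry (short the stock, invest proceeds at r, pay the dividends, go long the forward).
Profit at T = |F_mkt − F*| = |268.08 − 273.5756| = ¥5.50 per share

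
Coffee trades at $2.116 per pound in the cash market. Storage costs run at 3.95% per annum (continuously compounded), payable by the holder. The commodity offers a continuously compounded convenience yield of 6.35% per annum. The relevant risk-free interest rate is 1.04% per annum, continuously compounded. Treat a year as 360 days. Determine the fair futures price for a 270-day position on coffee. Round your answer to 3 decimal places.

Net carry = r + u − y = 0.0104 + 0.0395 − 0.0635 = -0.0136
F = S·e^((r+u−y)T) = 2.116 · e^(-0.0136 × 270/360) = 2.116 · e^-0.010200
= 2.116 × 0.989852 = $2.095 per pound

$2.095 per pound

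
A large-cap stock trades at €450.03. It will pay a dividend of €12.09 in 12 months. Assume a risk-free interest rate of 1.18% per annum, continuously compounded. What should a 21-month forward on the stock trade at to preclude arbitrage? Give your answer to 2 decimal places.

€447.22

PV(dividends) I = 12.09·e^(−0.0118·12/12)
I = 11.9482
F = (S − I)·e^(rT) = (450.03 − 11.9482) · e^(0.0118·21/12)
= 438.0818 · e^0.020650 = 438.0818 × 1.020865 = €447.22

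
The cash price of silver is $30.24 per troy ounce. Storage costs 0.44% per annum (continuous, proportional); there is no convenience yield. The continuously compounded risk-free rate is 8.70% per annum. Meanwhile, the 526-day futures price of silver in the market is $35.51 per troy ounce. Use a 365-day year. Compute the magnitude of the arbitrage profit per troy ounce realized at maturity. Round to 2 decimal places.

Fair futures: F* = S·e^(carry·T), with carry = (r + u) = 0.0870 + 0.0044 = 0.0914
F* = 30.24 · e^(0.0914 × 526/365) = 30.24 · e^0.131716 = 30.24 × 1.140784 = $34.4973
Market $35.51 > fair $34.4973: forward overpriced → cash-and-carry (buy spot, short the forward).
At maturity, profit = |F_mkt − F*| = |35.51 − 34.4973| = $1.01 per troy ounce

$1.01 per troy ounce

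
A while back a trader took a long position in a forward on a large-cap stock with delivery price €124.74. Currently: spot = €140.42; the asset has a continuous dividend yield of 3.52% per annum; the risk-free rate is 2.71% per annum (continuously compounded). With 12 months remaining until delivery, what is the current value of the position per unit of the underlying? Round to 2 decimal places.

Current fair forward for the remaining 12 months: F = S·e^((r − q)·T), (r − q) = 0.0271 − 0.0352 = -0.0081
F = 140.42 · e^(-0.0081 × 12/12) = 140.42 × 0.991933 = 139.2872
Value of long forward = (F − K)·e^(−rT) = (139.2872 − 124.74) · e^(−0.0271·12/12)
= 14.5472 × 0.973264 = 14.16

€14.16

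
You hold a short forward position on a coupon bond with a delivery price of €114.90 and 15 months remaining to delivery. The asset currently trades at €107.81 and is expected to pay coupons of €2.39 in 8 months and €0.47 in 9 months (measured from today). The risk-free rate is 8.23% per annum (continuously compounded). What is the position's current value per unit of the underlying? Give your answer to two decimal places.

PV(remaining coupons) I = 2.39·e^(−0.0823·8/12) + 0.47·e^(−0.0823·9/12) = 2.7043
Current forward F = (S − I)·e^(rT) = (107.81 − 2.7043)·e^(0.0823·15/12) = 105.1057 × 1.108353 = 116.4942
Value (long) = (F − K)·e^(−rT) = (116.4942 − 114.90) × 0.902240 = 1.4384
Short position value = −(long value) = -€1.44

-€1.44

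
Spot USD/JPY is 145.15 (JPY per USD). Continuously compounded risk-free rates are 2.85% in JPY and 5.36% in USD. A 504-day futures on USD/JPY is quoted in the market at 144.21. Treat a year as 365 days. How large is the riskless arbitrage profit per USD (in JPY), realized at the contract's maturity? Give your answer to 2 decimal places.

4.00 per USD (in JPY)

Fair futures: F* = S·e^(carry·T), with carry = (r_JPY − r_USD) = 0.0285 − 0.0536 = -0.0251
F* = 145.15 · e^(-0.0251 × 504/365) = 145.15 · e^-0.034659 = 145.15 × 0.965935 = 140.2055
Market 144.21 > fair 140.2055: forward overpriced → cash-and-carry (buy spot, short the forward).
At maturity, profit = |F_mkt − F*| = |144.21 − 140.2055| = 4.00 per USD (in JPY)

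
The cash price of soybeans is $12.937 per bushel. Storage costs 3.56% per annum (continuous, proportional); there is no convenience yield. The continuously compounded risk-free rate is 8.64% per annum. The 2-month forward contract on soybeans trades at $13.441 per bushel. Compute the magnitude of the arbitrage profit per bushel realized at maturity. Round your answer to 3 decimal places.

$0.238 per bushel

Fair forward: F* = S·e^(carry·T), with carry = (r + u) = 0.0864 + 0.0356 = 0.1220
F* = 12.937 · e^(0.1220 × 2/12) = 12.937 · e^0.020333 = 12.937 × 1.020541 = $13.2027
Market $13.441 > fair $13.2027: forward overpriced → cash-and-carry (buy spot, short the forward).
At maturity, profit = |F_mkt − F*| = |13.441 − 13.2027| = $0.238 per bushel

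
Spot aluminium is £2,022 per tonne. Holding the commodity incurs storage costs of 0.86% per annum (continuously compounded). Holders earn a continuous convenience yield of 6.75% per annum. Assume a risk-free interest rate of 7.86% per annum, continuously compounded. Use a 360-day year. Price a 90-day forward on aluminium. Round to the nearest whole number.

Net carry = r + u − y = 0.0786 + 0.0086 − 0.0675 = 0.0197
F = S·e^((r+u−y)T) = 2022 · e^(0.0197 × 90/360) = 2022 · e^0.004925
= 2022 × 1.004937 = £2,032 per tonne

£2,032 per tonne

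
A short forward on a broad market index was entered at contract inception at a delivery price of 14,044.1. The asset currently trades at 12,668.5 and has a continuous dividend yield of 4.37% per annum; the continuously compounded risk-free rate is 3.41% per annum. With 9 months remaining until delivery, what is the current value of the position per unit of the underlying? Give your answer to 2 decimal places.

Current fair forward for the remaining 9 months: F = S·e^((r − q)·T), (r − q) = 0.0341 − 0.0437 = -0.0096
F = 12668.5 · e^(-0.0096 × 9/12) = 12668.5 × 0.99282586 = 12577.6144
Value of long forward = (F − K)·e^(−rT) = (12577.6144 − 14044.1) · e^(−0.0341·9/12)
= -1466.4856 × 0.97474927 = -1429.46
Short position value = −(long value) = 1429.46

1429.46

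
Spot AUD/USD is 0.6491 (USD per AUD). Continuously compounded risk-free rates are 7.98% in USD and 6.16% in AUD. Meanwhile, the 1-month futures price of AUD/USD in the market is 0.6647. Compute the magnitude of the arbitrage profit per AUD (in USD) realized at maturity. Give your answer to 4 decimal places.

Fair futures: F* = S·e^(carry·T), with carry = (r_USD − r_AUD) = 0.0798 − 0.0616 = 0.0182
F* = 0.6491 · e^(0.0182 × 1/12) = 0.6491 · e^0.001517 = 0.6491 × 1.001518 = 0.6501
Market 0.6647 > fair 0.6501: forward overpriced → cash-and-carry (buy spot, short the forward).
At maturity, profit = |F_mkt − F*| = |0.6647 − 0.6501| = 0.0146 per AUD (in USD)

0.0146 per AUD (in USD)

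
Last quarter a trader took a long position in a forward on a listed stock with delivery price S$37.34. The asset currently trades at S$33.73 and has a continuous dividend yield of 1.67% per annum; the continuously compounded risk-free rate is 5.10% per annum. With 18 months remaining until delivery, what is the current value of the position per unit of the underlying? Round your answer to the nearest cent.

Current fair forward for the remaining 18 months: F = S·e^((r − q)·T), (r − q) = 0.0510 − 0.0167 = 0.0343
F = 33.73 · e^(0.0343 × 18/12) = 33.73 × 1.052797 = 35.5108
Value of long forward = (F − K)·e^(−rT) = (35.5108 − 37.34) · e^(−0.0510·18/12)
= -1.8292 × 0.926353 = -1.69

-S$1.69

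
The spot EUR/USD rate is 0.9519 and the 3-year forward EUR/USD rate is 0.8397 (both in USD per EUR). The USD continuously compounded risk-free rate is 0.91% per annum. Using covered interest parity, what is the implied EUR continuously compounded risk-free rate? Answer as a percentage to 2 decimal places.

F = S·e^((r_USD − r_EUR)T) ⇒ r_EUR = r_USD − ln(F/S)/T
ln(0.8397/0.9519) = -0.125415; /(3) = -0.041805
r_EUR = 0.0091 + 0.041805 = 0.050905
r_EUR = 5.09%

5.09%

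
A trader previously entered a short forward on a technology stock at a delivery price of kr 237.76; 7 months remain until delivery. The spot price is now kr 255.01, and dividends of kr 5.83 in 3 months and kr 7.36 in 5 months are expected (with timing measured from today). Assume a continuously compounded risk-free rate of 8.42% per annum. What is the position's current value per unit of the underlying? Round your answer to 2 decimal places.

PV(remaining dividends) I = 5.83·e^(−0.0842·3/12) + 7.36·e^(−0.0842·5/12) = 12.8148
Current forward F = (S − I)·e^(rT) = (255.01 − 12.8148)·e^(0.0842·7/12) = 242.1952 × 1.050343 = 254.3880
Value (long) = (F − K)·e^(−rT) = (254.3880 − 237.76) × 0.952070 = 15.8310
Short position value = −(long value) = -kr 15.83

-kr 15.83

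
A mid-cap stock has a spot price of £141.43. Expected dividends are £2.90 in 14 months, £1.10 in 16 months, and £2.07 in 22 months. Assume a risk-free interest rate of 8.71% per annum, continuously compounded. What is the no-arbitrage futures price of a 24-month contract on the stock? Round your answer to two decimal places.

£161.96

PV(dividends) I = 2.90·e^(−0.0871·14/12) + 1.10·e^(−0.0871·16/12) + 2.07·e^(−0.0871·22/12)
I = 2.6198 + 0.9794 + 1.7645 = 5.3637
F = (S − I)·e^(rT) = (141.43 − 5.3637) · e^(0.0871·24/12)
= 136.0663 · e^0.174200 = 136.0663 × 1.190294 = £161.96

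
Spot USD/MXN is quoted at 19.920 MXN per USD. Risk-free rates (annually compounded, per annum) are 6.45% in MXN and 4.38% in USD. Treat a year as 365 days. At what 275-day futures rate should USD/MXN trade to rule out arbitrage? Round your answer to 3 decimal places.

20.217

By covered interest parity, F = S · (1+r_MXN)^T / (1+r_USD)^T
= 19.920 × 1.048219 / 1.032825 = 19.920 × 1.014905
F = 20.217 MXN per USD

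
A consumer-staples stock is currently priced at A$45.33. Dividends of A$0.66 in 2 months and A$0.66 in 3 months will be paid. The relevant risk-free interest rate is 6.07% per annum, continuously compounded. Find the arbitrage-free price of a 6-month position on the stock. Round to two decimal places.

A$45.38

PV(dividends) I = 0.66·e^(−0.0607·2/12) + 0.66·e^(−0.0607·3/12)
I = 0.6534 + 0.6501 = 1.3035
F = (S − I)·e^(rT) = (45.33 − 1.3035) · e^(0.0607·6/12)
= 44.0265 · e^0.030350 = 44.0265 × 1.030815 = A$45.38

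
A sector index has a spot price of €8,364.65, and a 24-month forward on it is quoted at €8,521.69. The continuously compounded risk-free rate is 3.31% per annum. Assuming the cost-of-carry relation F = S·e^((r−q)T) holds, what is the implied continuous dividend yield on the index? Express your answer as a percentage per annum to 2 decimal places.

From F = S·e^((r−q)T): (r − q) = ln(F/S)/T
ln(8521.69/8364.65) = ln(1.018774) = 0.018600
(r − q) = 0.018600 / (24/12) = 0.009300
q = r − ln(F/S)/T = 0.0331 − 0.009300 = 0.023800
q = 2.38%

2.38%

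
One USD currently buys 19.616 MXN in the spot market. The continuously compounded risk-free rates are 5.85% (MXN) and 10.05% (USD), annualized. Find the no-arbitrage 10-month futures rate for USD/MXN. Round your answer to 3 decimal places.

18.941

F = S·e^((r_MXN − r_USD)T) = 19.616 · e^((0.0585 − 0.1005) × 10/12)
= 19.616 · e^-0.035000 = 19.616 × 0.965605
F = 18.941 MXN per USD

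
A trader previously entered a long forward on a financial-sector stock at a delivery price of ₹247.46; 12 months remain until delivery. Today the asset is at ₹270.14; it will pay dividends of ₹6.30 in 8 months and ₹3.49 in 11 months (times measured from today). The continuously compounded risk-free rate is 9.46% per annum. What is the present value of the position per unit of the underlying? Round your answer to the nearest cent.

₹35.90

PV(remaining dividends) I = 6.30·e^(−0.0946·8/12) + 3.49·e^(−0.0946·11/12) = 9.1151
Current forward F = (S − I)·e^(rT) = (270.14 − 9.1151)·e^(0.0946·12/12) = 261.0249 × 1.099219 = 286.9235
Value (long) = (F − K)·e^(−rT) = (286.9235 − 247.46) × 0.909737 = 35.9014
Value = ₹35.90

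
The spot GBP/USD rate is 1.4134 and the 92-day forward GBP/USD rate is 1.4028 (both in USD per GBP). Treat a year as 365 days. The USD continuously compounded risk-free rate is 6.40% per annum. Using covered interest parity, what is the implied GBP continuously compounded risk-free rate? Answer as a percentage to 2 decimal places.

9.39%

F = S·e^((r_USD − r_GBP)T) ⇒ r_GBP = r_USD − ln(F/S)/T
ln(1.4028/1.4134) = -0.007528; /(92/365) = -0.029867
r_GBP = 0.0640 + 0.029867 = 0.093867
r_GBP = 9.39%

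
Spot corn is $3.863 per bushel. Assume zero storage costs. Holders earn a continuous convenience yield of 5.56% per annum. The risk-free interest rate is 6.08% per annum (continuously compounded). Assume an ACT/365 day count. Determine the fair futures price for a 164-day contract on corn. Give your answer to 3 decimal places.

$3.872 per bushel

Net carry = r + u − y = 0.0608 + 0.0000 − 0.0556 = 0.0052
F = S·e^((r+u−y)T) = 3.863 · e^(0.0052 × 164/365) = 3.863 · e^0.002336
= 3.863 × 1.002339 = $3.872 per bushel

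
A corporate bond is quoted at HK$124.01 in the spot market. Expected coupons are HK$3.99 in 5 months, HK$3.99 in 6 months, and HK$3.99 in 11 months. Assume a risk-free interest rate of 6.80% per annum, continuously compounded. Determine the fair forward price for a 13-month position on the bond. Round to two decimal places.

HK$121.13

PV(coupons) I = 3.99·e^(−0.0680·5/12) + 3.99·e^(−0.0680·6/12) + 3.99·e^(−0.0680·11/12)
I = 3.8785 + 3.8566 + 3.7489 = 11.4840
F = (S − I)·e^(rT) = (124.01 − 11.4840) · e^(0.0680·13/12)
= 112.5260 · e^0.073667 = 112.5260 × 1.076448 = HK$121.13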